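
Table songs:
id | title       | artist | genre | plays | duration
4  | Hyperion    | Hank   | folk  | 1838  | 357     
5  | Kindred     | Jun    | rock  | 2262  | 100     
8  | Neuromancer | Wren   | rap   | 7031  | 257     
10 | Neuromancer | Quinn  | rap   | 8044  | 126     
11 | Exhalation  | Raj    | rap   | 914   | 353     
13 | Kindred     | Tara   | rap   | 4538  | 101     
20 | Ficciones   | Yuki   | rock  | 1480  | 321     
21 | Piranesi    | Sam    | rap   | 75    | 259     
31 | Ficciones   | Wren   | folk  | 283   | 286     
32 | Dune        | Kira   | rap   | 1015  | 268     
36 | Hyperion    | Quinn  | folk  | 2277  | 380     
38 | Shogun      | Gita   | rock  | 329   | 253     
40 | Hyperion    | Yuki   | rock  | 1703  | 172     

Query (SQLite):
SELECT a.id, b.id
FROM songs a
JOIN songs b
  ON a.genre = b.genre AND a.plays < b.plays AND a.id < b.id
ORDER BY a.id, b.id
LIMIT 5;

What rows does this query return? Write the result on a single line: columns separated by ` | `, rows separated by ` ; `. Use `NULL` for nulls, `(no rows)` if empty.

4 | 36 ; 8 | 10 ; 11 | 13 ; 11 | 32 ; 20 | 40

Pairs (a,b) with same genre, a.plays < b.plays, a.id < b.id.
genre groups: folk:{4,31,36} rap:{8,10,11,13,21,32} rock:{5,20,38,40}
Ordered by (a.id, b.id); first 5.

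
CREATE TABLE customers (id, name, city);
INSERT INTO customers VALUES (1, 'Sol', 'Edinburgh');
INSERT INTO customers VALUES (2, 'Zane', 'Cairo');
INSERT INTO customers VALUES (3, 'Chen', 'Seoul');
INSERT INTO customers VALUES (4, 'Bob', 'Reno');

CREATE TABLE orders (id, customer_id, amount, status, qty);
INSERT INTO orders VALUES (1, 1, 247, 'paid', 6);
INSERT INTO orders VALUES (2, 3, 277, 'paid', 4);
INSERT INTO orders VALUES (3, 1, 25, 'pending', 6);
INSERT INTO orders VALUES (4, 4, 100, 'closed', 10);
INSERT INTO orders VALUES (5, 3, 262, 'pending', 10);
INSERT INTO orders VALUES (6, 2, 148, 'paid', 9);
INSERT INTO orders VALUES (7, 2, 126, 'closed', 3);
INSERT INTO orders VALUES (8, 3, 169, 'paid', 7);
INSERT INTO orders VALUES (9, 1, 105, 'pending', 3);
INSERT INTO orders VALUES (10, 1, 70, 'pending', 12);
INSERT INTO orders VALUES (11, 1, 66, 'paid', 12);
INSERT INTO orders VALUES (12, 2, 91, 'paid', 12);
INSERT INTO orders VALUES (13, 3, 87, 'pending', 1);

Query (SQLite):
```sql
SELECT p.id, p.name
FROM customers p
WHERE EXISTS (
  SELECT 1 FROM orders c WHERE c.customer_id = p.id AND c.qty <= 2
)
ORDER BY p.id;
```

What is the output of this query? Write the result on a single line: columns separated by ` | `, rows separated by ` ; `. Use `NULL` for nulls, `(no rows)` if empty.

For each customers row, check whether any orders with matching customer_id has qty <= 2.
Keep rows where that is true.

3 | Chen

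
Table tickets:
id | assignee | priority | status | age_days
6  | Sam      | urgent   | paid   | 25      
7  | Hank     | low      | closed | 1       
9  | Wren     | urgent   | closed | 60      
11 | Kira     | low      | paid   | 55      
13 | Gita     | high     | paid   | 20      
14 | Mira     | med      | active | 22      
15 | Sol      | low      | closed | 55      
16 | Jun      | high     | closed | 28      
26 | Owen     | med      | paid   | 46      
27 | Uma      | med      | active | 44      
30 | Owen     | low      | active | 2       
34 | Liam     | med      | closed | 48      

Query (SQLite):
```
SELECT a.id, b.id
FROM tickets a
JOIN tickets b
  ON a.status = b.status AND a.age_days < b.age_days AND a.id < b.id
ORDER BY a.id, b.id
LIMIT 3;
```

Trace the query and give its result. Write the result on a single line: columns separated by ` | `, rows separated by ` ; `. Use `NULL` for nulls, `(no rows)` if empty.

Pairs (a,b) with same status, a.age_days < b.age_days, a.id < b.id.
status groups: active:{14,27,30} closed:{7,9,15,16,34} paid:{6,11,13,26}
Ordered by (a.id, b.id); first 3.

6 | 11 ; 6 | 26 ; 7 | 9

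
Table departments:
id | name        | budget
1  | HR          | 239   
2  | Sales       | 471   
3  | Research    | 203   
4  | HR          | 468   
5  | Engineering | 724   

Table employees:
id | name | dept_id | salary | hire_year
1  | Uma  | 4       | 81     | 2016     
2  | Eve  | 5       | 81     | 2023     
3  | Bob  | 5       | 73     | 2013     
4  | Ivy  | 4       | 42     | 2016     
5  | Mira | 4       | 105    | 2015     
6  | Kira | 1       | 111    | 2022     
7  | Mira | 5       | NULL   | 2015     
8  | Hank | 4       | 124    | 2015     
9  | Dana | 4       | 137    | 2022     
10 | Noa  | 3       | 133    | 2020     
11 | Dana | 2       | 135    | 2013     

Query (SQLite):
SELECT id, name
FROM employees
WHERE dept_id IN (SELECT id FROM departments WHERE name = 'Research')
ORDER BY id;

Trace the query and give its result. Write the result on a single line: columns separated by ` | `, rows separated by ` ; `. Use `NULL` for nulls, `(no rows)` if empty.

10 | Noa

Inner query: departments.id where name = 'Research'.
Outer: keep employees rows whose dept_id is in that set.
Inner query → {3}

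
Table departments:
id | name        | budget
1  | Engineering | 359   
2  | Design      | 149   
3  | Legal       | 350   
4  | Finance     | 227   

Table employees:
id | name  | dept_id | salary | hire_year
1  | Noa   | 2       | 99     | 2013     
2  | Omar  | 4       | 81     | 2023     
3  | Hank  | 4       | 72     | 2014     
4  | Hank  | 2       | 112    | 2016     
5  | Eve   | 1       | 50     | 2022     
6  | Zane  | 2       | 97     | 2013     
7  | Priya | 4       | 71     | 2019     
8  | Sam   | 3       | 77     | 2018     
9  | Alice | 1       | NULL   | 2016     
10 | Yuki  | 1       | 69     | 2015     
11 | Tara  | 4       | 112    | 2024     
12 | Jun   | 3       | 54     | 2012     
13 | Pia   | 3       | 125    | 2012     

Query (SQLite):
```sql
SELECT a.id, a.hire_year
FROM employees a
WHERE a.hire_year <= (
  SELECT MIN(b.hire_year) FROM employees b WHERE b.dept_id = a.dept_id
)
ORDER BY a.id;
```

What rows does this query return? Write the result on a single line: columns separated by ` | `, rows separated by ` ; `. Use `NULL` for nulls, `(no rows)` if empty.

1 | 2013 ; 3 | 2014 ; 6 | 2013 ; 10 | 2015 ; 12 | 2012 ; 13 | 2012

For each employees row a, compute MIN(hire_year) over rows sharing a.dept_id.
Keep row a if a.hire_year <= that per-group MIN.
  dept_id=1: MIN(hire_year) = 2015
  dept_id=2: MIN(hire_year) = 2013
  dept_id=3: MIN(hire_year) = 2012
  dept_id=4: MIN(hire_year) = 2014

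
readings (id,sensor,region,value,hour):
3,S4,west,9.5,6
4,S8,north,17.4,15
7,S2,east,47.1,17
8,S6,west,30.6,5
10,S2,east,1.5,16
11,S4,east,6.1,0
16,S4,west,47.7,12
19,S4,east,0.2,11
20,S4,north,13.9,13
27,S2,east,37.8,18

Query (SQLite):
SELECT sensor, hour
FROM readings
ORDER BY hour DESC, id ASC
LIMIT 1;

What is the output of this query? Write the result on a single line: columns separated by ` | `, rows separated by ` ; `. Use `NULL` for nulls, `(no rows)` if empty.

Sort by hour desc, tiebreak id asc: (18, id=27), (17, id=7), (16, id=10), (15, id=4) …. Take first 1.

S2 | 18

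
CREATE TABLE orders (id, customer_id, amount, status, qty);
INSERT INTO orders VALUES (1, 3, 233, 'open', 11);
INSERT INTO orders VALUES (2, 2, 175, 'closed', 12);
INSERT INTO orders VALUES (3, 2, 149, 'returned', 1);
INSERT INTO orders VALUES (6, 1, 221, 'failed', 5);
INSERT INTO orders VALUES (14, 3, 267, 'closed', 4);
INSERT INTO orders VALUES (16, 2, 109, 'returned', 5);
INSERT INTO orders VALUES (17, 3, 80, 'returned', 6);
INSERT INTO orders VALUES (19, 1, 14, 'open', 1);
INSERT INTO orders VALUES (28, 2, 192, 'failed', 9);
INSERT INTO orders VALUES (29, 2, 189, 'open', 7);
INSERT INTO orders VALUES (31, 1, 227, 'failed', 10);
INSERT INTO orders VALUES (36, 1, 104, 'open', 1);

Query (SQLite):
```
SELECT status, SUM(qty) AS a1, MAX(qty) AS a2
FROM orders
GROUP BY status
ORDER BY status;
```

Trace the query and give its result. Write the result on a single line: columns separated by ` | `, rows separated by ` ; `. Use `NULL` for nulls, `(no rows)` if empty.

Group orders by status.
Per group compute: SUM(qty), MAX(qty).
  closed: ids {2, 14} → SUM(qty)=16, MAX(qty)=12
  failed: ids {6, 28, 31} → SUM(qty)=24, MAX(qty)=10
  open: ids {1, 19, 29, 36} → SUM(qty)=20, MAX(qty)=11
  returned: ids {3, 16, 17} → SUM(qty)=12, MAX(qty)=6

closed | 16 | 12 ; failed | 24 | 10 ; open | 20 | 11 ; returned | 12 | 6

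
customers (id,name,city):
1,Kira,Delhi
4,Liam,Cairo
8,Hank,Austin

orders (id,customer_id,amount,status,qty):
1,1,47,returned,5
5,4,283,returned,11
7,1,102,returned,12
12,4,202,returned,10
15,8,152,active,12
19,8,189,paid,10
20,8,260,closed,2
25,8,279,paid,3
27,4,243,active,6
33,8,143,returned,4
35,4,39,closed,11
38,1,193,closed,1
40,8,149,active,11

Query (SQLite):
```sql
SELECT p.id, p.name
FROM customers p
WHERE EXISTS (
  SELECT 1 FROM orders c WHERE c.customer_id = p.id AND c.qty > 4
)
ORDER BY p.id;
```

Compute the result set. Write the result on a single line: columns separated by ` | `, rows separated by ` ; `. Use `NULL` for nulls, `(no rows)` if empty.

For each customers row, check whether any orders with matching customer_id has qty > 4.
Keep rows where that is true.

1 | Kira ; 4 | Liam ; 8 | Hank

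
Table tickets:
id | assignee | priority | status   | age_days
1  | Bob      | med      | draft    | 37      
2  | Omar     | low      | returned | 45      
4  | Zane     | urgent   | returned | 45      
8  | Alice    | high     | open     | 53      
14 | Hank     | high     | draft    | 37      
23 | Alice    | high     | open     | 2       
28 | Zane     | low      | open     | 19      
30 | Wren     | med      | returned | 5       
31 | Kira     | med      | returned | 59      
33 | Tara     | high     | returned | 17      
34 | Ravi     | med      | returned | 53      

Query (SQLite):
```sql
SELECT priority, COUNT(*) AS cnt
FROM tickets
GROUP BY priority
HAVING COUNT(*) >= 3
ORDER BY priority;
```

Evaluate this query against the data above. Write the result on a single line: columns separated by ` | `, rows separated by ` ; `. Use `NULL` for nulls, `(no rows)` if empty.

Partition tickets by priority; compute COUNT(*) within each group.
HAVING: keep groups with count ≥ 3.
  high: ids {8, 14, 23, 33} → COUNT(*)=4
  low: ids {2, 28} → COUNT(*)=2
  med: ids {1, 30, 31, 34} → COUNT(*)=4
  urgent: ids {4} → COUNT(*)=1

high | 4 ; med | 4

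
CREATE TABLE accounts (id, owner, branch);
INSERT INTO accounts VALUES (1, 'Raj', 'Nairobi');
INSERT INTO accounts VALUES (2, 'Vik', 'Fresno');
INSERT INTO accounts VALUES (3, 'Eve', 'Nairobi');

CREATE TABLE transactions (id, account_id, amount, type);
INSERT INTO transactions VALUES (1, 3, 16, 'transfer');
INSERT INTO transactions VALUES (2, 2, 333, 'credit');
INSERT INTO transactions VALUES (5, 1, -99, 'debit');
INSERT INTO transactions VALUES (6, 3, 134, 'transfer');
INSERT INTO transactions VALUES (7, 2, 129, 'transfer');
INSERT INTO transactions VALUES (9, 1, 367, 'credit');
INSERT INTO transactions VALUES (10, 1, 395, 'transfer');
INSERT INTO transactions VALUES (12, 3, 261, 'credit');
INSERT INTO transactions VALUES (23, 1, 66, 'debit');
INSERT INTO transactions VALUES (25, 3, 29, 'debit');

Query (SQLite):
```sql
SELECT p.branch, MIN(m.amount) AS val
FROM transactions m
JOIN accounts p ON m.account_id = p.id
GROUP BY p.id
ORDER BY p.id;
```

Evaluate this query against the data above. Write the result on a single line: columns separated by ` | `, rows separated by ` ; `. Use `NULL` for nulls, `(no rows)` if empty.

Join each transactions row to its accounts via account_id.
Group joined rows by accounts.id; compute MIN(m.amount) per group.
  1: ids {5, 9, 10, 23} → MIN(m.amount)=-99
  2: ids {2, 7} → MIN(m.amount)=129
  3: ids {1, 6, 12, 25} → MIN(m.amount)=16

Nairobi | -99 ; Fresno | 129 ; Nairobi | 16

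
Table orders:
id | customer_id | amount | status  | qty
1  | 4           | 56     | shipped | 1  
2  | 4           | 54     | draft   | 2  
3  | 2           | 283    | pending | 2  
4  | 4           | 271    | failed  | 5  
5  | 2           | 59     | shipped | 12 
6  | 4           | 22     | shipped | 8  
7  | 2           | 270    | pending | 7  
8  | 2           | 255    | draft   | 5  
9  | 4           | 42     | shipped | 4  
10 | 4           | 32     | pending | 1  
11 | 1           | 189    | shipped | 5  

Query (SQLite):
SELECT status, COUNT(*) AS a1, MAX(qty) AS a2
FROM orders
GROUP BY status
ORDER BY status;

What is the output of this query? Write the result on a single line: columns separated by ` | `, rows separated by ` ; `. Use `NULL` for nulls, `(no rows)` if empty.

draft | 2 | 5 ; failed | 1 | 5 ; pending | 3 | 7 ; shipped | 5 | 12

Group orders by status.
Per group compute: COUNT(*), MAX(qty).
  draft: ids {2, 8} → COUNT(*)=2, MAX(qty)=5
  failed: ids {4} → COUNT(*)=1, MAX(qty)=5
  pending: ids {3, 7, 10} → COUNT(*)=3, MAX(qty)=7
  shipped: ids {1, 5, 6, 9, 11} → COUNT(*)=5, MAX(qty)=12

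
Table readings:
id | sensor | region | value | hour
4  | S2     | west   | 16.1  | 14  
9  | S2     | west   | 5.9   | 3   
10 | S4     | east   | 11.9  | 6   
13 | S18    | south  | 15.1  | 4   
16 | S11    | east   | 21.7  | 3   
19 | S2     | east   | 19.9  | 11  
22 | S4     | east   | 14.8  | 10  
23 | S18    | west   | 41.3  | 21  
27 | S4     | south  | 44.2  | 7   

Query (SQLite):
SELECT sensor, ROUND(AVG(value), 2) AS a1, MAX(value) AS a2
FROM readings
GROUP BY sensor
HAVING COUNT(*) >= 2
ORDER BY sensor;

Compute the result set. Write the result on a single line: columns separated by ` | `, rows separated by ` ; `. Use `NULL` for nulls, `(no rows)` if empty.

S18 | 28.2 | 41.3 ; S2 | 13.97 | 19.9 ; S4 | 23.63 | 44.2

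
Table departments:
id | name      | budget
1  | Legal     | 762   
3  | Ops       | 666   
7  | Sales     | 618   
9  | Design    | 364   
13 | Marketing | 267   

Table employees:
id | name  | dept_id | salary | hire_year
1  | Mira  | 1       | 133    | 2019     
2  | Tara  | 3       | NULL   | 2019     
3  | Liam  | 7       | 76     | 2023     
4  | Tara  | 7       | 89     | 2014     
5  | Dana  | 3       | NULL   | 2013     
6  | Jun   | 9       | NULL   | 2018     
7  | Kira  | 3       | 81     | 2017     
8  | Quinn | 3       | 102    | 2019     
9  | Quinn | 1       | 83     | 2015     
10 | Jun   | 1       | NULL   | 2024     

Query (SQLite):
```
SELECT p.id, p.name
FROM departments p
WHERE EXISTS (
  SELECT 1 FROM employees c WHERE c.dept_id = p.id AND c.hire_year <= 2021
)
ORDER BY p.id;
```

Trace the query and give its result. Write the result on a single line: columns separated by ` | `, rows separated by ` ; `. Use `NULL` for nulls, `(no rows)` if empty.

1 | Legal ; 3 | Ops ; 7 | Sales ; 9 | Design

For each departments row, check whether any employees with matching dept_id has hire_year <= 2021.
Keep rows where that is true.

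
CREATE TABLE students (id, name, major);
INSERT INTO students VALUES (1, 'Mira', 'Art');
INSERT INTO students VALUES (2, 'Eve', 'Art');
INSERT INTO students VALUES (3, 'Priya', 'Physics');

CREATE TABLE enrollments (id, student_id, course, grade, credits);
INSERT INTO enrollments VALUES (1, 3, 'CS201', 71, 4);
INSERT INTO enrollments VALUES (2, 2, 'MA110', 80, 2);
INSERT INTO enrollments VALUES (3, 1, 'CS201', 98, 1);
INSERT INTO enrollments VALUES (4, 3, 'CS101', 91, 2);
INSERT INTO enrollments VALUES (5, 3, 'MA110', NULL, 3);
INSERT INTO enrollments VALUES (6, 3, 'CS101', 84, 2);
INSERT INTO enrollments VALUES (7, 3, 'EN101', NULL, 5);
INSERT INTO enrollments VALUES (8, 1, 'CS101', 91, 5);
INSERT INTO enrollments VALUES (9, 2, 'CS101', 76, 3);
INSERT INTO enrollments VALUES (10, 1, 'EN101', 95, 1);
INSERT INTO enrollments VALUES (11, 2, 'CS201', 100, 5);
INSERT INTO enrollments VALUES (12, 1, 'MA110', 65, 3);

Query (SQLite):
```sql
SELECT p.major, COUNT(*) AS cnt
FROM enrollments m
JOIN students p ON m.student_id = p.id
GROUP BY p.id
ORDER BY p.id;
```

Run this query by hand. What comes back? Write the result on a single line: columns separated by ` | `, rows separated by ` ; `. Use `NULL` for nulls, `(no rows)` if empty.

Art | 4 ; Art | 3 ; Physics | 5

Join each enrollments row to its students via student_id.
Group joined rows by students.id; compute COUNT(*) per group.
  1: ids {3, 8, 10, 12} → COUNT(*)=4
  2: ids {2, 9, 11} → COUNT(*)=3
  3: ids {1, 4, 5, 6, 7} → COUNT(*)=5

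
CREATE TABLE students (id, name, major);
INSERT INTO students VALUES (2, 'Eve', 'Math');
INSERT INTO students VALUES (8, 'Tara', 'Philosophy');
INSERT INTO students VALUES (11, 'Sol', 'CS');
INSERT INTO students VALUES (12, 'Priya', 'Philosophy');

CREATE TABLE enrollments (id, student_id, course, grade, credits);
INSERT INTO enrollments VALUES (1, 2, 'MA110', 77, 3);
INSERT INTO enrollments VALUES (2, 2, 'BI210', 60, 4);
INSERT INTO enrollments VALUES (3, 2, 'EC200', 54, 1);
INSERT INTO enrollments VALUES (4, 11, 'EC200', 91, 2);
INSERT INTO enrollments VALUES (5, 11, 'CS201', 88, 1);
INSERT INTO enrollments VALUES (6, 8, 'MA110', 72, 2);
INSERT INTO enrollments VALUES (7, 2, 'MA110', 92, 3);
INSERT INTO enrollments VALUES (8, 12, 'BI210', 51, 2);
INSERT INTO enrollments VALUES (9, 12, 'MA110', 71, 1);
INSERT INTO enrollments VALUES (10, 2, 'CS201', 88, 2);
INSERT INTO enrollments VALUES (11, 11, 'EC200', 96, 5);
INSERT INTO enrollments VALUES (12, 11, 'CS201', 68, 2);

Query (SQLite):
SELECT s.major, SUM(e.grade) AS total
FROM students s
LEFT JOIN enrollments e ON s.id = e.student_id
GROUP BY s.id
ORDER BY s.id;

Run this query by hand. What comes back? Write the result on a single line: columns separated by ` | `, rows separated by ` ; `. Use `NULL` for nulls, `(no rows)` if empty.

Math | 371 ; Philosophy | 72 ; CS | 343 ; Philosophy | 122

LEFT JOIN keeps every students row; unmatched ones get NULL for enrollments columns.
Group by students.id and compute SUM(e.grade). SUM over an all-NULL group is NULL.
  2: ids {1, 2, 3, 7, 10} → SUM(e.grade)=371
  8: ids {6} → SUM(e.grade)=72
  11: ids {4, 5, 11, 12} → SUM(e.grade)=343
  12: ids {8, 9} → SUM(e.grade)=122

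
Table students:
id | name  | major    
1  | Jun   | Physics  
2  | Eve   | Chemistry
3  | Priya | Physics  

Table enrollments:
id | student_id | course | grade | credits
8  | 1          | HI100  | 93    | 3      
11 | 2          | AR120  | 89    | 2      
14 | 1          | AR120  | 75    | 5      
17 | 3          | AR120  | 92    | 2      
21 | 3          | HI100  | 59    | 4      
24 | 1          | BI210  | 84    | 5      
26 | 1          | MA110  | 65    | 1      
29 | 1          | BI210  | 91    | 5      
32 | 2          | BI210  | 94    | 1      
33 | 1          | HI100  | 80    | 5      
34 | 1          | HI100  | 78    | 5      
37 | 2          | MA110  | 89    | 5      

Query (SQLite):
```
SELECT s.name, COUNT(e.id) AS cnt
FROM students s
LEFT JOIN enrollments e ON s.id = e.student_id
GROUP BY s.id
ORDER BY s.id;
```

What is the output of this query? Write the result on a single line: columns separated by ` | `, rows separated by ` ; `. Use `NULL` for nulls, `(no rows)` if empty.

LEFT JOIN keeps every students row; unmatched ones get NULL for enrollments columns.
Group by students.id and compute COUNT(e.id). COUNT(col) of an all-NULL group is 0.
  1: ids {8, 14, 24, 26, 29, 33, 34} → COUNT(e.id)=7
  2: ids {11, 32, 37} → COUNT(e.id)=3
  3: ids {17, 21} → COUNT(e.id)=2

Jun | 7 ; Eve | 3 ; Priya | 2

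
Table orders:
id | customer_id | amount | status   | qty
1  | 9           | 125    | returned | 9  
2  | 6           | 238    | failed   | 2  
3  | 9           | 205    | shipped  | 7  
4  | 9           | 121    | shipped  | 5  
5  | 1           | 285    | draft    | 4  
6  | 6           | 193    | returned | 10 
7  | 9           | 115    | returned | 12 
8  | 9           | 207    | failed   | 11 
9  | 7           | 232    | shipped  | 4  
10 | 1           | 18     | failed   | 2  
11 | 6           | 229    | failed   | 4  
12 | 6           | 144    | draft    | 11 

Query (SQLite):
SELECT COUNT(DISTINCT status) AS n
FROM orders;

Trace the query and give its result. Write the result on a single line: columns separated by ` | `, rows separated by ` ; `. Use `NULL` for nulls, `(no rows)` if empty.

Count distinct non-NULL status values.

4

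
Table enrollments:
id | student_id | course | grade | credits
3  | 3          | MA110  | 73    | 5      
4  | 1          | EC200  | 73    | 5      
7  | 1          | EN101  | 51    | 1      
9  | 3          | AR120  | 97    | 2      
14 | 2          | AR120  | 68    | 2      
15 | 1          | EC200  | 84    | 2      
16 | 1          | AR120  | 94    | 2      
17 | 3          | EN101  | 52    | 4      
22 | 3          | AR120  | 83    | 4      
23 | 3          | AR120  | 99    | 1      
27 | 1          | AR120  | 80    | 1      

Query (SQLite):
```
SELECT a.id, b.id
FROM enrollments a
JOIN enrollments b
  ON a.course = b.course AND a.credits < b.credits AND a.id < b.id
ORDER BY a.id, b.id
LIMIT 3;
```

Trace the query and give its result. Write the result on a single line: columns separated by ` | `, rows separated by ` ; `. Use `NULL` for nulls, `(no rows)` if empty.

Pairs (a,b) with same course, a.credits < b.credits, a.id < b.id.
course groups: AR120:{9,14,16,22,23,27} EC200:{4,15} EN101:{7,17} MA110:{3}
Ordered by (a.id, b.id); first 3.

7 | 17 ; 9 | 22 ; 14 | 22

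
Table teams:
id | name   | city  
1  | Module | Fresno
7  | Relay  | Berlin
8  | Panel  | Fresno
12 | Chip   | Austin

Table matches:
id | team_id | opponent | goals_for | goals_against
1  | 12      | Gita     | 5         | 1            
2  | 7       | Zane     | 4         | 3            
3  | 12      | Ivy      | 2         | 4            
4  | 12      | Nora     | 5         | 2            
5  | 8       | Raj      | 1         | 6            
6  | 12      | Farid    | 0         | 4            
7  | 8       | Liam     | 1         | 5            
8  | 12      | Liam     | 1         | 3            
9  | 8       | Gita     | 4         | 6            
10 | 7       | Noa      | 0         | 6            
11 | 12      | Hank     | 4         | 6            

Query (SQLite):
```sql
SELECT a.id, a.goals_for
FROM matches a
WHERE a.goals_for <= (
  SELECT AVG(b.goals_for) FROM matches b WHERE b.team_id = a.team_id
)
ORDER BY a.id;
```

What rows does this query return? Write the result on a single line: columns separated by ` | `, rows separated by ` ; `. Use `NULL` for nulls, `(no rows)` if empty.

For each matches row a, compute AVG(goals_for) over rows sharing a.team_id.
Keep row a if a.goals_for <= that per-group AVG.
  team_id=7: AVG(goals_for) = 2.0
  team_id=8: AVG(goals_for) = 2.0
  team_id=12: AVG(goals_for) = 2.833333

3 | 2 ; 5 | 1 ; 6 | 0 ; 7 | 1 ; 8 | 1 ; 10 | 0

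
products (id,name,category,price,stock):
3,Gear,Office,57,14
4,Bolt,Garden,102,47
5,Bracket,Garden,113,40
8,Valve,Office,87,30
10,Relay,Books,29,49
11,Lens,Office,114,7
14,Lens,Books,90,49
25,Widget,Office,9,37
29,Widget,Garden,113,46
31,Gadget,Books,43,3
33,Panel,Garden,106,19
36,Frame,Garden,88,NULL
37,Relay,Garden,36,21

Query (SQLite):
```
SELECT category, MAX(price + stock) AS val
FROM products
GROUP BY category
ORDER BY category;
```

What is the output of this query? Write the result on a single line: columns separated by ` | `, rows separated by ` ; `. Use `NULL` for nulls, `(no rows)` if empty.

For each row compute price + stock.
Group by category; take MAX of the expression per group.
  Books: ids {10, 14, 31} → MAX(price + stock)=139
  Garden: ids {4, 5, 29, 33, 36, 37} → MAX(price + stock)=159
  Office: ids {3, 8, 11, 25} → MAX(price + stock)=121

Books | 139 ; Garden | 159 ; Office | 121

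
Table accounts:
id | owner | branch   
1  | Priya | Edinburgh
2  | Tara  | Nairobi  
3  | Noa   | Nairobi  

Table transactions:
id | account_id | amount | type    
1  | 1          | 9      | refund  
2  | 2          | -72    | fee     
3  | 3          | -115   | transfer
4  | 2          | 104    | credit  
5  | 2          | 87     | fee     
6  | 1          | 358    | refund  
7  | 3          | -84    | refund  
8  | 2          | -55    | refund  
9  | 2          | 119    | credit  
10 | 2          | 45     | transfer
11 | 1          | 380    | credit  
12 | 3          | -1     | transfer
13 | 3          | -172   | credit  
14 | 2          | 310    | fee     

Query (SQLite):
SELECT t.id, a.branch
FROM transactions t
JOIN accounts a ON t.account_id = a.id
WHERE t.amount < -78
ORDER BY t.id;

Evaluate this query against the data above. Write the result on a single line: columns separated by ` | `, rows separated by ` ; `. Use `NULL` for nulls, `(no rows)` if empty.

Each transactions row matches the accounts row where account_id = accounts.id.
Then keep rows with t.amount < -78.

3 | Nairobi ; 7 | Nairobi ; 13 | Nairobi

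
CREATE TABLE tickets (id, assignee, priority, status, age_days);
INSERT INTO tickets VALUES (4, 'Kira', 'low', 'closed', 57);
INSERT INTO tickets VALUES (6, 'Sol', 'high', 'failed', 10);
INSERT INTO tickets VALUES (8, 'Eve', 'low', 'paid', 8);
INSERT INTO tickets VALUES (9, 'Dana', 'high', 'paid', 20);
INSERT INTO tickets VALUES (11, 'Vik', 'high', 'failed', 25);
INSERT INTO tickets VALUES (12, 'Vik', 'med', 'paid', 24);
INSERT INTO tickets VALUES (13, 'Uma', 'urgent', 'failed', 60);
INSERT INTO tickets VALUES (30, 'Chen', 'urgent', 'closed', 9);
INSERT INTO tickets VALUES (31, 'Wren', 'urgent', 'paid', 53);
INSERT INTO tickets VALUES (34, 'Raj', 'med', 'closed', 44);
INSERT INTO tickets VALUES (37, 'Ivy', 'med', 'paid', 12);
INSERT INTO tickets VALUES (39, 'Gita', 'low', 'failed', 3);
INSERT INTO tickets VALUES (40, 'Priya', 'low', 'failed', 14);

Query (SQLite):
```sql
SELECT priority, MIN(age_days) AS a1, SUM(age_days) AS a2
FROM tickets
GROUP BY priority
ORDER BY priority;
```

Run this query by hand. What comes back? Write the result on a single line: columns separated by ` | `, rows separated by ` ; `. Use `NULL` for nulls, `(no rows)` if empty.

high | 10 | 55 ; low | 3 | 82 ; med | 12 | 80 ; urgent | 9 | 122

Group tickets by priority.
Per group compute: MIN(age_days), SUM(age_days).
  high: ids {6, 9, 11} → MIN(age_days)=10, SUM(age_days)=55
  low: ids {4, 8, 39, 40} → MIN(age_days)=3, SUM(age_days)=82
  med: ids {12, 34, 37} → MIN(age_days)=12, SUM(age_days)=80
  urgent: ids {13, 30, 31} → MIN(age_days)=9, SUM(age_days)=122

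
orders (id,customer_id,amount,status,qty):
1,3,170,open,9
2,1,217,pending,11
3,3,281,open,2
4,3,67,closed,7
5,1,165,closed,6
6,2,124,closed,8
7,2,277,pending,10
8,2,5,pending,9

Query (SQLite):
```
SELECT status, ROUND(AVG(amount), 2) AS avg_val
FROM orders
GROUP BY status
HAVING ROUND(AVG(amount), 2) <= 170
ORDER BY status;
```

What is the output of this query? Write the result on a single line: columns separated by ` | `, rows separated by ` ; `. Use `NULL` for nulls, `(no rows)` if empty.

closed | 118.67 ; pending | 166.33

Partition orders by status; compute ROUND(AVG(amount), 2) within each group.
HAVING: keep groups where ROUND(AVG(amount), 2) <= 170.
  closed: ids {4, 5, 6} → ROUND(AVG(amount), 2)=118.67
  open: ids {1, 3} → ROUND(AVG(amount), 2)=225.5
  pending: ids {2, 7, 8} → ROUND(AVG(amount), 2)=166.33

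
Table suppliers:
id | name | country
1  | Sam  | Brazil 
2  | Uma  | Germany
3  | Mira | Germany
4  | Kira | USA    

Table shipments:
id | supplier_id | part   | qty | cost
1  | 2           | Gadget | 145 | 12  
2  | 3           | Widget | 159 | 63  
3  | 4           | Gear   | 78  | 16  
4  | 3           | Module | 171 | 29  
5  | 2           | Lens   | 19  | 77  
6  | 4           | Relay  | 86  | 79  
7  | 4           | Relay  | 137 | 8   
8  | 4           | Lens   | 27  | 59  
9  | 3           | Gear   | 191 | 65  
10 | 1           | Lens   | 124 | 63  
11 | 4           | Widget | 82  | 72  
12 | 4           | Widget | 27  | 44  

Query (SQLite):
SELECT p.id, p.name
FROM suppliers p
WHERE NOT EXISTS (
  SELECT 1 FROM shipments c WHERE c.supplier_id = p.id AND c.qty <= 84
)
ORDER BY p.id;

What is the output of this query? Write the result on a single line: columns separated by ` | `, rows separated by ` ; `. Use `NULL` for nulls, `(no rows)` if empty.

1 | Sam ; 3 | Mira

For each suppliers row, check whether any shipments with matching supplier_id has qty <= 84.
Keep rows where that is false.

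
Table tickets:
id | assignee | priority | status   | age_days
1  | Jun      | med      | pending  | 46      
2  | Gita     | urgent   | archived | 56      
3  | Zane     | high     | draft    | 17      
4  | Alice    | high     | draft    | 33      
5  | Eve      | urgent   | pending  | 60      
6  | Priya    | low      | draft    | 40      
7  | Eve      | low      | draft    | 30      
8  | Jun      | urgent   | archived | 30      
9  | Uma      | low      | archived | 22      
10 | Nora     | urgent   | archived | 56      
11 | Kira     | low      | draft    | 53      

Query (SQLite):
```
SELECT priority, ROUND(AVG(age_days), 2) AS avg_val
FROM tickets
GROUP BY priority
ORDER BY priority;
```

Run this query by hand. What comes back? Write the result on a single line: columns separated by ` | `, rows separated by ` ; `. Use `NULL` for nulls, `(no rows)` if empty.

high | 25 ; low | 36.25 ; med | 46 ; urgent | 50.5

Partition tickets by priority; compute ROUND(AVG(age_days), 2) within each group.
  high: ids {3, 4} → ROUND(AVG(age_days), 2)=25
  low: ids {6, 7, 9, 11} → ROUND(AVG(age_days), 2)=36.25
  med: ids {1} → ROUND(AVG(age_days), 2)=46
  urgent: ids {2, 5, 8, 10} → ROUND(AVG(age_days), 2)=50.5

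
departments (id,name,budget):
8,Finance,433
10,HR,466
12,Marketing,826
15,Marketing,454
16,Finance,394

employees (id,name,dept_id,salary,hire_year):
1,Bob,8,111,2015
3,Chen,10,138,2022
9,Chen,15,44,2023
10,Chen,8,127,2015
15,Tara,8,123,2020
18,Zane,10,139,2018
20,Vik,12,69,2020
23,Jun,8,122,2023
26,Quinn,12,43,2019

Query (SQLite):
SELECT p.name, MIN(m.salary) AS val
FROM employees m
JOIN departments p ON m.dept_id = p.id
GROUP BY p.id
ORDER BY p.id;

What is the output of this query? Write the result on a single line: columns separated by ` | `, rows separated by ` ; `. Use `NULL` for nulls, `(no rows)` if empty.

Finance | 111 ; HR | 138 ; Marketing | 43 ; Marketing | 44

Join each employees row to its departments via dept_id.
Group joined rows by departments.id; compute MIN(m.salary) per group.
  8: ids {1, 10, 15, 23} → MIN(m.salary)=111
  10: ids {3, 18} → MIN(m.salary)=138
  12: ids {20, 26} → MIN(m.salary)=43
  15: ids {9} → MIN(m.salary)=44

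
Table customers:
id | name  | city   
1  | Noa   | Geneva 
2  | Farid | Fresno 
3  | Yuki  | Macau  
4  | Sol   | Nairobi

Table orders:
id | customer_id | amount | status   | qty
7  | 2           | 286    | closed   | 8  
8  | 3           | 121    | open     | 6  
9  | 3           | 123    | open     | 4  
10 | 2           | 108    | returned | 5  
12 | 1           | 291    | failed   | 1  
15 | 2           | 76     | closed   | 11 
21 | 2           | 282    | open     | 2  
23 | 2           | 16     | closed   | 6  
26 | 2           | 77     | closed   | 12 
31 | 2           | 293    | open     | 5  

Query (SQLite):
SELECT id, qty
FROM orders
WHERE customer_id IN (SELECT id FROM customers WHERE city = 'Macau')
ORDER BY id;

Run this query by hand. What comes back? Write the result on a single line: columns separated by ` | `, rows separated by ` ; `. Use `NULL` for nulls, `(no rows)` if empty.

Inner query: customers.id where city = 'Macau'.
Outer: keep orders rows whose customer_id is in that set.
Inner query → {3}

8 | 6 ; 9 | 4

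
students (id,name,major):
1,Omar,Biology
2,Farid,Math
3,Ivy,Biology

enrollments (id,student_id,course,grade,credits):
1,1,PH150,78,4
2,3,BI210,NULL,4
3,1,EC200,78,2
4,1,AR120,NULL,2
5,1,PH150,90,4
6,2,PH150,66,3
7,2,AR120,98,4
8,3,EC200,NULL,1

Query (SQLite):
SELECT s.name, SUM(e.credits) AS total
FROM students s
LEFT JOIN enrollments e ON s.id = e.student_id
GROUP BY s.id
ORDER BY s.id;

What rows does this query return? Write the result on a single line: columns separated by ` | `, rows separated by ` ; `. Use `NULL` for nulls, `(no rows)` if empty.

Omar | 12 ; Farid | 7 ; Ivy | 5

LEFT JOIN keeps every students row; unmatched ones get NULL for enrollments columns.
Group by students.id and compute SUM(e.credits). SUM over an all-NULL group is NULL.
  1: ids {1, 3, 4, 5} → SUM(e.credits)=12
  2: ids {6, 7} → SUM(e.credits)=7
  3: ids {2, 8} → SUM(e.credits)=5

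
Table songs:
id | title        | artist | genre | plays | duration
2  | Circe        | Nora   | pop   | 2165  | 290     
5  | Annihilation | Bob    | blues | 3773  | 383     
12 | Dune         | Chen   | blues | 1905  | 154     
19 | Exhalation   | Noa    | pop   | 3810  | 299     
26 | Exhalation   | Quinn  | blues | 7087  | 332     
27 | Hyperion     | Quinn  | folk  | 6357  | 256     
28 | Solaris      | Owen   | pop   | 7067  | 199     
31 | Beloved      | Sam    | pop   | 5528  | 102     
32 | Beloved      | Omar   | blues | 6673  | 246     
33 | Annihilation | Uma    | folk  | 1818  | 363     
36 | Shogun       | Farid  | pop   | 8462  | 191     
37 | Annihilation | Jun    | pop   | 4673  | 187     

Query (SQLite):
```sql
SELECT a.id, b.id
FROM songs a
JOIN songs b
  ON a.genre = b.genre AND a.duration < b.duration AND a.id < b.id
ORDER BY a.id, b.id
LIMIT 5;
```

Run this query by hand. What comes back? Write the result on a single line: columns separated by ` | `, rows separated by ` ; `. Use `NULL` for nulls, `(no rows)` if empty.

2 | 19 ; 12 | 26 ; 12 | 32 ; 27 | 33 ; 31 | 36

Pairs (a,b) with same genre, a.duration < b.duration, a.id < b.id.
genre groups: blues:{5,12,26,32} folk:{27,33} pop:{2,19,28,31,36,37}
Ordered by (a.id, b.id); first 5.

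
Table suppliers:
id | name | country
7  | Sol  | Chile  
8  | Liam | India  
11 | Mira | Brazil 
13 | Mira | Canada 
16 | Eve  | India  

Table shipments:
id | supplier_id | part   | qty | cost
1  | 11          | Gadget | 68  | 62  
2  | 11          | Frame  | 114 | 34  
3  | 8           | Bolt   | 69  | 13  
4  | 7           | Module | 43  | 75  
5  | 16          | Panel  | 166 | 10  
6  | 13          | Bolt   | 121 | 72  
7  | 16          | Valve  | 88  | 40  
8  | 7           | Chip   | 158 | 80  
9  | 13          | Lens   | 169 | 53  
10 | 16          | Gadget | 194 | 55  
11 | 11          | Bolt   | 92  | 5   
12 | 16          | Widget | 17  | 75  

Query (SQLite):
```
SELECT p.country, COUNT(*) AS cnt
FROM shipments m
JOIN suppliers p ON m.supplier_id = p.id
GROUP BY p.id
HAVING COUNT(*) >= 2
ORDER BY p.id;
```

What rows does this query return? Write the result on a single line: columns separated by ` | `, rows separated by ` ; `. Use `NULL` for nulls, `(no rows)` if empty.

Chile | 2 ; Brazil | 3 ; Canada | 2 ; India | 4

Join each shipments row to its suppliers via supplier_id.
Group joined rows by suppliers.id; compute COUNT(*) per group.
HAVING: keep groups with count ≥ 2.
  7: ids {4, 8} → COUNT(*)=2
  8: ids {3} → COUNT(*)=1
  11: ids {1, 2, 11} → COUNT(*)=3
  13: ids {6, 9} → COUNT(*)=2
  16: ids {5, 7, 10, 12} → COUNT(*)=4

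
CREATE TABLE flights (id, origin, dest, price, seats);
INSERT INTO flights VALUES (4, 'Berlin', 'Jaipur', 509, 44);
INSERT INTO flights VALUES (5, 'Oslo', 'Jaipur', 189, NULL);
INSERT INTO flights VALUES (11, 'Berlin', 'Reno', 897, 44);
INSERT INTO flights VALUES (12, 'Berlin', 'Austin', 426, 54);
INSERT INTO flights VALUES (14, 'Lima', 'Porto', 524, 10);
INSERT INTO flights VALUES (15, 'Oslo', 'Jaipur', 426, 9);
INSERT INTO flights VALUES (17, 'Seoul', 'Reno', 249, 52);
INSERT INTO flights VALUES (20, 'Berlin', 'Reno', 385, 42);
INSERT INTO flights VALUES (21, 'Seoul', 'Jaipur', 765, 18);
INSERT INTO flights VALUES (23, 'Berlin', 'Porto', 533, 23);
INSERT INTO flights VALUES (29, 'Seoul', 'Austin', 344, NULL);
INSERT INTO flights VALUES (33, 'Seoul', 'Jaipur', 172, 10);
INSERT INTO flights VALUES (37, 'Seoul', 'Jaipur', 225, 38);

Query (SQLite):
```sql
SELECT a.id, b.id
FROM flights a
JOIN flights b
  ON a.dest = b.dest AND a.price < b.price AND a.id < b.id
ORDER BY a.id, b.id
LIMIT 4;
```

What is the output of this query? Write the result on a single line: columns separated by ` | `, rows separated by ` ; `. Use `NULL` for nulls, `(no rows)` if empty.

Pairs (a,b) with same dest, a.price < b.price, a.id < b.id.
dest groups: Austin:{12,29} Jaipur:{4,5,15,21,33,37} Porto:{14,23} Reno:{11,17,20}
Ordered by (a.id, b.id); first 4.

4 | 21 ; 5 | 15 ; 5 | 21 ; 5 | 37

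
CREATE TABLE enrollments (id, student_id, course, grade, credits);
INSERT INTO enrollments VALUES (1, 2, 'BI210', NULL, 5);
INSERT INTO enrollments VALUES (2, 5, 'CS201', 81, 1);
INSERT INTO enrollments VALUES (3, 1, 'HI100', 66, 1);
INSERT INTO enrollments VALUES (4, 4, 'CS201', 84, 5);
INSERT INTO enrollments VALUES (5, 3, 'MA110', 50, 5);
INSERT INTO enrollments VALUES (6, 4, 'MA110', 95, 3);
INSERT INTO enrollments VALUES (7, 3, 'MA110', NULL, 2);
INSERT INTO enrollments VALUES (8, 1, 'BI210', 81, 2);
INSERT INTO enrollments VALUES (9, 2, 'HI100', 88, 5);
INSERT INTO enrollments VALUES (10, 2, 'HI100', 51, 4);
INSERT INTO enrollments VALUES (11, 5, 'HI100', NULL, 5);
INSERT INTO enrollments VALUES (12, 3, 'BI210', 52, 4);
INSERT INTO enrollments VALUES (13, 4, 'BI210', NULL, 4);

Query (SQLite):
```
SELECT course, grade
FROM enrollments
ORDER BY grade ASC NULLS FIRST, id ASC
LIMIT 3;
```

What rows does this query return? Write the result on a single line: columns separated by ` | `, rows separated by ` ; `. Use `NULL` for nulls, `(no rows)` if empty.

Sort by grade asc, tiebreak id asc: (NULL, id=1), (NULL, id=7), (NULL, id=11), (NULL, id=13), (50, id=5), (51, id=10) …. Take first 3.
NULLS FIRST: NULL grade rows go before all non-NULL rows (among themselves ordered by id asc).

BI210 | NULL ; MA110 | NULL ; HI100 | NULL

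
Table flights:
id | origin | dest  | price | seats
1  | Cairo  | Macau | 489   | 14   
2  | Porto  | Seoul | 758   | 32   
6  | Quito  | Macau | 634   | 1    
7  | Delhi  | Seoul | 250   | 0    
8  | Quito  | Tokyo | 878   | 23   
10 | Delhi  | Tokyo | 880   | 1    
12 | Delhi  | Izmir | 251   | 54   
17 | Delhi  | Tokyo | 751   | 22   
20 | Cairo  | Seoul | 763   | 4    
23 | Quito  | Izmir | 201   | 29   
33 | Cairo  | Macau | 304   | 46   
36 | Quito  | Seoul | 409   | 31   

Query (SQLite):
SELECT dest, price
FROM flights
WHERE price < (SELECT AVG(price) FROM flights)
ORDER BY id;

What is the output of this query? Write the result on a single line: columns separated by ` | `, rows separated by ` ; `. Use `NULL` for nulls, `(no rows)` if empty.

Macau | 489 ; Seoul | 250 ; Izmir | 251 ; Izmir | 201 ; Macau | 304 ; Seoul | 409

Scalar subquery: AVG(price) over all flights rows = 547.333333 (≈; comparison uses full precision).
Keep rows where price < that value.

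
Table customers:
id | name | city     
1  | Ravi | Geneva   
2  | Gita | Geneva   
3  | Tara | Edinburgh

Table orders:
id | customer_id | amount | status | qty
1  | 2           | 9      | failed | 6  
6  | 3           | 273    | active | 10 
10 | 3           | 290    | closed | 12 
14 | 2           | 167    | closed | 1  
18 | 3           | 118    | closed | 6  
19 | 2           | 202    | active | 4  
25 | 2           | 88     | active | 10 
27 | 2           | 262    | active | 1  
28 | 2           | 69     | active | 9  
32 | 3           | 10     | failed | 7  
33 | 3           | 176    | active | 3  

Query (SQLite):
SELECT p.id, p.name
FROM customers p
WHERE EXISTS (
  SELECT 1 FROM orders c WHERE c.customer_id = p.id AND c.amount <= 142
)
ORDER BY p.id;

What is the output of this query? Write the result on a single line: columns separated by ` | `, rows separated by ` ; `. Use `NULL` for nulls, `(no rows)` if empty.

2 | Gita ; 3 | Tara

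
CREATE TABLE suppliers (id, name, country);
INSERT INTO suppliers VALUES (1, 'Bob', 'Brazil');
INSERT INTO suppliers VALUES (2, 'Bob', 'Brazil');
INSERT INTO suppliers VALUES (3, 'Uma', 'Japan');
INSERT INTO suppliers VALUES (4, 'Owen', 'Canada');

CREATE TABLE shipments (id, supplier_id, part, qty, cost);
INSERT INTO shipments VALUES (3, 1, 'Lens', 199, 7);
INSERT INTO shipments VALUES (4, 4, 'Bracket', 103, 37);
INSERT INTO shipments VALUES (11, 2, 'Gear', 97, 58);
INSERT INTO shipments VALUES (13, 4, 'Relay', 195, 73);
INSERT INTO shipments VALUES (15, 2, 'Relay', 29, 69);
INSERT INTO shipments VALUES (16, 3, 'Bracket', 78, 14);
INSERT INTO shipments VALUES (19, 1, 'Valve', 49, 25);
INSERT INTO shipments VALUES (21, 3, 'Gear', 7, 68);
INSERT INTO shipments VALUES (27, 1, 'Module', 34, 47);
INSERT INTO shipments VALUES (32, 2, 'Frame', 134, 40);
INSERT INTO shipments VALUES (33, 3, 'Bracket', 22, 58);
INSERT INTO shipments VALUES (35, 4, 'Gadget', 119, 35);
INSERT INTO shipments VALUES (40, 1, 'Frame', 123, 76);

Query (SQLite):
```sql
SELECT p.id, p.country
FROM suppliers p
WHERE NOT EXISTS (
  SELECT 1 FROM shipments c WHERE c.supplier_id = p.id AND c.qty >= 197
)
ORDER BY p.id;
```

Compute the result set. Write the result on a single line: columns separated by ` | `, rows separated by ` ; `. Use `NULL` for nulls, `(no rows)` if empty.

For each suppliers row, check whether any shipments with matching supplier_id has qty >= 197.
Keep rows where that is false.

2 | Brazil ; 3 | Japan ; 4 | Canada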